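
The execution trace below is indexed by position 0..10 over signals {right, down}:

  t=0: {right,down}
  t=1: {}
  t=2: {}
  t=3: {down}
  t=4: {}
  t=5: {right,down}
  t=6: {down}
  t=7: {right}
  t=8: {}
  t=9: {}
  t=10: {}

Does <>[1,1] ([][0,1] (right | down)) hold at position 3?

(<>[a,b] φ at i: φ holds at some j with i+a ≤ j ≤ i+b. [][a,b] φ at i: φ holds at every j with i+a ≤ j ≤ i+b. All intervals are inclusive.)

Check [][0,1] (right | down) at each j in [4,4]:
  j=4: fails at 4
No position in the window satisfies it → formula fails.

No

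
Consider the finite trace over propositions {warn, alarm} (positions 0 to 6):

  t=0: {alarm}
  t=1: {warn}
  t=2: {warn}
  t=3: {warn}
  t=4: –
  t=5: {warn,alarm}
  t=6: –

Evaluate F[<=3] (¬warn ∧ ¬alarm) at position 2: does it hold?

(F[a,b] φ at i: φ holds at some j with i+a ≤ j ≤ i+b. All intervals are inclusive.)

Check (¬warn ∧ ¬alarm) at each j in [2,5]:
  j=2: false
  j=3: false
  j=4: true
  j=5: false
Found at j=4 → formula holds.

True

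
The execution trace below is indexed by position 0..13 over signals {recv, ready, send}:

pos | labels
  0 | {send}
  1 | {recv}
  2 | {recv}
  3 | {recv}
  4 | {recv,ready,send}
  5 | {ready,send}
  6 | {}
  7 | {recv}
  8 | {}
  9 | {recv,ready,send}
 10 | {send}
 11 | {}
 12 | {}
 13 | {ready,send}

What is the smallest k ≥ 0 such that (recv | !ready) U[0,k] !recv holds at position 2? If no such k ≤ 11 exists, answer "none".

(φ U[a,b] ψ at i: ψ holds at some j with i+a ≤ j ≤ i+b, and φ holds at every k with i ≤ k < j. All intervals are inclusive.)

Need earliest j ≥ 2 with !recv, and (recv | !ready) at every k in [2,j-1].
  j=2: rhs fails.
  j=3: rhs fails.
  j=4: rhs fails.
  j=5: rhs holds; lhs holds on [2,4]. k = 3.

3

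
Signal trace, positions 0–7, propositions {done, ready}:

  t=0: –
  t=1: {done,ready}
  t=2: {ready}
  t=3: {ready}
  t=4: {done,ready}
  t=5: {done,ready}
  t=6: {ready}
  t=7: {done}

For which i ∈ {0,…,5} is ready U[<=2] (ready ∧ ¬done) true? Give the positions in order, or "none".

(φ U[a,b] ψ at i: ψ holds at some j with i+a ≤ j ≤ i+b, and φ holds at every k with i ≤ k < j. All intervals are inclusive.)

1, 2, 3, 4, 5

Evaluate at each i in [0,5]:
  i=0: ✗ (lhs fails at k=0 before rhs at j=2)
  i=1: ✓ (rhs at j=2; lhs holds on [1,1])
  i=2: ✓ (rhs at j=2)
  i=3: ✓ (rhs at j=3)
  i=4: ✓ (rhs at j=6; lhs holds on [4,5])
  i=5: ✓ (rhs at j=6; lhs holds on [5,5])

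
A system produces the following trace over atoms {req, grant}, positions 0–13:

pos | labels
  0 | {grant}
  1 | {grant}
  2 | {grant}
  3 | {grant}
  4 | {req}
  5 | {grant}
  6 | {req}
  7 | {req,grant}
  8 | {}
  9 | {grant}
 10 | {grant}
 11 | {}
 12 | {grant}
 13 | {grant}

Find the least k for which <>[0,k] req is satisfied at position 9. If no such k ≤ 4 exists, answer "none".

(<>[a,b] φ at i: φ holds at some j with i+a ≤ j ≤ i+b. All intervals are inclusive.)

Scan j = 9,10,… for req:
  j=9: fails
  j=10: fails
  j=11: fails
  j=12: fails
  j=13: fails
No j in [9,13] satisfies it → none.

none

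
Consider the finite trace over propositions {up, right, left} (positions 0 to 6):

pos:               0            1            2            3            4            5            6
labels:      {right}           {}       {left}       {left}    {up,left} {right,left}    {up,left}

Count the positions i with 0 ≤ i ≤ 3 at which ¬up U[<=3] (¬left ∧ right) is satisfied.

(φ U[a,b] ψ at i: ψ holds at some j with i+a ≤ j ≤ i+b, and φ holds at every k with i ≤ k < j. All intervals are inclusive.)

1

Evaluate at each i in [0,3]:
  i=0: ✓ (rhs at j=0)
  i=1: ✗ (no rhs in [1,4])
  i=2: ✗ (no rhs in [2,5])
  i=3: ✗ (no rhs in [3,6])
Positions where it holds: {0} → 1.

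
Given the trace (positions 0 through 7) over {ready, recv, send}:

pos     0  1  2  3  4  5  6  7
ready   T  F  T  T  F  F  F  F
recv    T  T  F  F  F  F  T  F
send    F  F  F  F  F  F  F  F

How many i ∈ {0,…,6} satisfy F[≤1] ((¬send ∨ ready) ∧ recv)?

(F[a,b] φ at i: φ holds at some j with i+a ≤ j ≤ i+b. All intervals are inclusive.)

4

Evaluate at each i in [0,6]:
  i=0: ✓ (witness j=0)
  i=1: ✓ (witness j=1)
  i=2: ✗ (none in [2,3])
  i=3: ✗ (none in [3,4])
  i=4: ✗ (none in [4,5])
  i=5: ✓ (witness j=6)
  i=6: ✓ (witness j=6)
Positions where it holds: {0, 1, 5, 6} → 4.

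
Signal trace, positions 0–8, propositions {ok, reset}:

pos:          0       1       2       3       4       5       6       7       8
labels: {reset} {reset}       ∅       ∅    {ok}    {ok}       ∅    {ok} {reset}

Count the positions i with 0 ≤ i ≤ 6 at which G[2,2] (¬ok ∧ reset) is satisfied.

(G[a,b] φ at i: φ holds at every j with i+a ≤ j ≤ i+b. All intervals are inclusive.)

Evaluate at each i in [0,6]:
  i=0: ✗ (fails at j=2)
  i=1: ✗ (fails at j=3)
  i=2: ✗ (fails at j=4)
  i=3: ✗ (fails at j=5)
  i=4: ✗ (fails at j=6)
  i=5: ✗ (fails at j=7)
  i=6: ✓ (all of [8,8])
Positions where it holds: {6} → 1.

1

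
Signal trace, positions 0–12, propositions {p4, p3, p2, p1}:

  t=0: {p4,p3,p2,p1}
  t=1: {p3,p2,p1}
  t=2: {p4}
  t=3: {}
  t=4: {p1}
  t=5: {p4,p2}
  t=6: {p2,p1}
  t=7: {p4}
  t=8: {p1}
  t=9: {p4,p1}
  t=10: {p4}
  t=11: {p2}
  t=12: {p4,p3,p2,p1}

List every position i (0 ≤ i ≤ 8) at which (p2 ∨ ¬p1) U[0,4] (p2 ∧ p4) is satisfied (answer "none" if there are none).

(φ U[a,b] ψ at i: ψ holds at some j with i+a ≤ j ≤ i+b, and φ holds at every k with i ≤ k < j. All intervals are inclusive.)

Evaluate at each i in [0,8]:
  i=0: ✓ (rhs at j=0)
  i=1: ✗ (lhs fails at k=4 before rhs at j=5)
  i=2: ✗ (lhs fails at k=4 before rhs at j=5)
  i=3: ✗ (lhs fails at k=4 before rhs at j=5)
  i=4: ✗ (lhs fails at k=4 before rhs at j=5)
  i=5: ✓ (rhs at j=5)
  i=6: ✗ (no rhs in [6,10])
  i=7: ✗ (no rhs in [7,11])
  i=8: ✗ (lhs fails at k=8 before rhs at j=12)

0, 5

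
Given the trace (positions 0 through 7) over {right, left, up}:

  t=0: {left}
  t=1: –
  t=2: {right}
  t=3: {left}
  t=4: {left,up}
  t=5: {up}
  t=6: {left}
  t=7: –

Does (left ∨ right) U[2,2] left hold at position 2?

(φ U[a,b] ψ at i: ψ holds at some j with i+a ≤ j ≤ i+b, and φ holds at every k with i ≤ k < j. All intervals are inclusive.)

Holds

Need some j in [4,4] with left, and (left ∨ right) at every k in [2,j-1].
  j=4: left holds; (left ∨ right) holds at every k in [2,3] → satisfied.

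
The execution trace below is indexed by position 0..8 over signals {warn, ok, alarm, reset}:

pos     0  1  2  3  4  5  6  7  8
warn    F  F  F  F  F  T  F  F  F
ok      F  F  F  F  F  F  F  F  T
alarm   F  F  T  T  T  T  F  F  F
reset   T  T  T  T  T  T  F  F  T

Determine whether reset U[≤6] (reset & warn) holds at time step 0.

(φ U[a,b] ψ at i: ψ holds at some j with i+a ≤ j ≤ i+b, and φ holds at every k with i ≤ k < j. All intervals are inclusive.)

Yes

Need some j in [0,6] with (reset & warn), and reset at every k in [0,j-1].
  j=0: (reset & warn) false.
  j=1: (reset & warn) false.
  j=2: (reset & warn) false.
  j=3: (reset & warn) false.
  j=4: (reset & warn) false.
  j=5: (reset & warn) holds; reset holds at every k in [0,4] → satisfied.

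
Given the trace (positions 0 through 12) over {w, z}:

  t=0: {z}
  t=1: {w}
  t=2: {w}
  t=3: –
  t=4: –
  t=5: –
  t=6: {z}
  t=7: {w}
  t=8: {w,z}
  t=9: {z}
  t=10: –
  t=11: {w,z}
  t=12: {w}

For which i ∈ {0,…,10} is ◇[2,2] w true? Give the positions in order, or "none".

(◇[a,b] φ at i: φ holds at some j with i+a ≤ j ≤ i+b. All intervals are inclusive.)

0, 5, 6, 9, 10

Evaluate at each i in [0,10]:
  i=0: ✓ (witness j=2)
  i=1: ✗ (none in [3,3])
  i=2: ✗ (none in [4,4])
  i=3: ✗ (none in [5,5])
  i=4: ✗ (none in [6,6])
  i=5: ✓ (witness j=7)
  i=6: ✓ (witness j=8)
  i=7: ✗ (none in [9,9])
  i=8: ✗ (none in [10,10])
  i=9: ✓ (witness j=11)
  i=10: ✓ (witness j=12)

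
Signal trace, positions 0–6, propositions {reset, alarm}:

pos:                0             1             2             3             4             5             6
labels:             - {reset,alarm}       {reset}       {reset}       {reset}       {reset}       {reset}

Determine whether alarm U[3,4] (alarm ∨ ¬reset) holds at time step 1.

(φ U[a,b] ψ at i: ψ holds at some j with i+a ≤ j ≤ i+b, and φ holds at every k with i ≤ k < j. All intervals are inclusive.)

False

Need some j in [4,5] with (alarm ∨ ¬reset), and alarm at every k in [1,j-1].
  j=4: (alarm ∨ ¬reset) false.
  j=5: (alarm ∨ ¬reset) false.
No j in the window works → until fails.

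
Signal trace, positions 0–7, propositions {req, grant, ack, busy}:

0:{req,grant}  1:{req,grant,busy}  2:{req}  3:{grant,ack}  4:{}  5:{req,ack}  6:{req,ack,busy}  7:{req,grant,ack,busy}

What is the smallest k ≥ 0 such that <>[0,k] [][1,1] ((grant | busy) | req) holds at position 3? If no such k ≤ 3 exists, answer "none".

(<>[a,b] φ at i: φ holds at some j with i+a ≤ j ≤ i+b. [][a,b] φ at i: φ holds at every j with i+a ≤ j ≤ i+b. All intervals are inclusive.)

1

Scan j = 3,4,… for [][1,1] ((grant | busy) | req):
  j=3: fails
  j=4: holds
First hit at j=4, so smallest k = 4-3 = 1.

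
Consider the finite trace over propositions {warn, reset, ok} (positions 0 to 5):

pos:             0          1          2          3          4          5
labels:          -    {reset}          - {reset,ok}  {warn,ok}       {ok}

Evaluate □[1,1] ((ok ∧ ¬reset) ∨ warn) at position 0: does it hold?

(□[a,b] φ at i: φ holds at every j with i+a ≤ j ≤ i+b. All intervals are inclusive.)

Check ((ok ∧ ¬reset) ∨ warn) at every j in [1,1]:
  j=1: false
Fails at j=1 → formula fails.

False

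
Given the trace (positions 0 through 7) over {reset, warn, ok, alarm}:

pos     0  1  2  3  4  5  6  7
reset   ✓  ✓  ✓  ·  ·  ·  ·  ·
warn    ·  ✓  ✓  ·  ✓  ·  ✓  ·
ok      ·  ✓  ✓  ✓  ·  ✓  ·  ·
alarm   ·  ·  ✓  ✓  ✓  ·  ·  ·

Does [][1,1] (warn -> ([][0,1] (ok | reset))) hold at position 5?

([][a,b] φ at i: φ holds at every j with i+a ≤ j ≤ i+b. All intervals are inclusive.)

No

Check (warn -> ([][0,1] (ok | reset))) at every j in [6,6]:
  j=6: antecedent true; consequent fails at 6 → ✗
Fails at j=6 → formula fails.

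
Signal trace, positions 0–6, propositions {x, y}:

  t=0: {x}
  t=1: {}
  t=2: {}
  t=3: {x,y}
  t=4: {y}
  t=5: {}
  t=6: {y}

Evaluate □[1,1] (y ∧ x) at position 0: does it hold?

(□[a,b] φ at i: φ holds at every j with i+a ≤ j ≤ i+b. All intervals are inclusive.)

No

Check (y ∧ x) at every j in [1,1]:
  j=1: false
Fails at j=1 → formula fails.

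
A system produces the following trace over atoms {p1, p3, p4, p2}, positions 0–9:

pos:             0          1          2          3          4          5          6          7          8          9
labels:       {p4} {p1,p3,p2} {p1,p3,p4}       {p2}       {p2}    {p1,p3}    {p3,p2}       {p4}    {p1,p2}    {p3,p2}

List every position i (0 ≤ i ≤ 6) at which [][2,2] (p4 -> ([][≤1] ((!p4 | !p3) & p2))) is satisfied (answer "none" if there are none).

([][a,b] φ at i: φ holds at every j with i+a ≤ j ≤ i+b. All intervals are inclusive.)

Evaluate at each i in [0,6]:
  i=0: ✗ (fails at j=2)
  i=1: ✓ (all of [3,3])
  i=2: ✓ (all of [4,4])
  i=3: ✓ (all of [5,5])
  i=4: ✓ (all of [6,6])
  i=5: ✗ (fails at j=7)
  i=6: ✓ (all of [8,8])

1, 2, 3, 4, 6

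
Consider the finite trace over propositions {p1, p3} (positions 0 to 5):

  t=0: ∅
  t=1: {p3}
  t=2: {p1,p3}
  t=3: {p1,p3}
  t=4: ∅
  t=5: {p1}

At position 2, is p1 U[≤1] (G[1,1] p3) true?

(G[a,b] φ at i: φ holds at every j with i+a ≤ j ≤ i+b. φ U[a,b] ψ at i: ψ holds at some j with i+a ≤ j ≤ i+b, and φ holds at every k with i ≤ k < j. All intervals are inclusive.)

Need some j in [2,3] with G[1,1] p3, and p1 at every k in [2,j-1].
  j=2: G[1,1] p3 holds; no prefix to check → satisfied.

Holds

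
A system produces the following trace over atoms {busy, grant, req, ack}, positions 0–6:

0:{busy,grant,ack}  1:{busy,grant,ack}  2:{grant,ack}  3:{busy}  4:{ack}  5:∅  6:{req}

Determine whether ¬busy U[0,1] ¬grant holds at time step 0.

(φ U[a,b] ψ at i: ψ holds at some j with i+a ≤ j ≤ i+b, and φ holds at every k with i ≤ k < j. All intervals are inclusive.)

Need some j in [0,1] with ¬grant, and ¬busy at every k in [0,j-1].
  j=0: ¬grant false.
  j=1: ¬grant false.
No j in the window works → until fails.

False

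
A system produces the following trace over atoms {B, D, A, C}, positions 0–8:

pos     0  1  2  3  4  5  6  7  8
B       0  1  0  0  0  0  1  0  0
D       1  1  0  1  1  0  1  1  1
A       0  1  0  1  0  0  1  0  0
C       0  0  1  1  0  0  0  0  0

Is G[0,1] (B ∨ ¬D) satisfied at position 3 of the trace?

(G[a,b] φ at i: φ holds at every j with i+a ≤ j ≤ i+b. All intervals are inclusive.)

Check (B ∨ ¬D) at every j in [3,4]:
  j=3: false
  j=4: false
Fails at j=3 → formula fails.

False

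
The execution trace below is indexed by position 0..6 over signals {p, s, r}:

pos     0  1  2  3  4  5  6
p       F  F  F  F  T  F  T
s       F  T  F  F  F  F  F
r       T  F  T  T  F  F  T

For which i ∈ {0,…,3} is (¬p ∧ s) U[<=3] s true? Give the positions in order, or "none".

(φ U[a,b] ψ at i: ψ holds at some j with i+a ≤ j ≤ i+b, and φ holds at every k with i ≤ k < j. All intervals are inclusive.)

Evaluate at each i in [0,3]:
  i=0: ✗ (lhs fails at k=0 before rhs at j=1)
  i=1: ✓ (rhs at j=1)
  i=2: ✗ (no rhs in [2,5])
  i=3: ✗ (no rhs in [3,6])

1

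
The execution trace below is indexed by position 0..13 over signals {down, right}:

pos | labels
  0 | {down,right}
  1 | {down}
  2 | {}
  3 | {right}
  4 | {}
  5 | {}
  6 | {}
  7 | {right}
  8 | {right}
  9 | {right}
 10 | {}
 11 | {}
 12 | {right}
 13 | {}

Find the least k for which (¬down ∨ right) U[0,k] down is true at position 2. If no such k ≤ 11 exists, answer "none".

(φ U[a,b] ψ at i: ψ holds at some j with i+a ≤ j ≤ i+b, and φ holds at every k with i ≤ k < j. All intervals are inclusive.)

Need earliest j ≥ 2 with down, and (¬down ∨ right) at every k in [2,j-1].
  j=2: rhs fails.
  j=3: rhs fails.
  j=4: rhs fails.
  j=5: rhs fails.
  j=6: rhs fails.
  j=7: rhs fails.
  j=8: rhs fails.
  j=9: rhs fails.
  j=10: rhs fails.
  j=11: rhs fails.
  j=12: rhs fails.
  j=13: rhs fails.
No witness within the range → none.

none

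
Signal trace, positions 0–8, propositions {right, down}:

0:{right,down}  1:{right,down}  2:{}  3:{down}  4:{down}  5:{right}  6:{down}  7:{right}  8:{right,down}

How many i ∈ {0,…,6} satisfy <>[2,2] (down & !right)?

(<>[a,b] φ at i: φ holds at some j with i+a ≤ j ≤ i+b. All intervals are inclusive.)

Evaluate at each i in [0,6]:
  i=0: ✗ (none in [2,2])
  i=1: ✓ (witness j=3)
  i=2: ✓ (witness j=4)
  i=3: ✗ (none in [5,5])
  i=4: ✓ (witness j=6)
  i=5: ✗ (none in [7,7])
  i=6: ✗ (none in [8,8])
Positions where it holds: {1, 2, 4} → 3.

3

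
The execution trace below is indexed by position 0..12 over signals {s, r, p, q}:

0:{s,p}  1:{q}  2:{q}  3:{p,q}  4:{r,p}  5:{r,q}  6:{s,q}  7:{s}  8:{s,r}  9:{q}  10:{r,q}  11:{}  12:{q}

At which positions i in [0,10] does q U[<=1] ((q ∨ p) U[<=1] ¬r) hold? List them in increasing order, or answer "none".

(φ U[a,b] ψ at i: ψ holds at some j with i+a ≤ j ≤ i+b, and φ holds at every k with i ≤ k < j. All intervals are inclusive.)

Evaluate at each i in [0,10]:
  i=0: ✓ (rhs at j=0)
  i=1: ✓ (rhs at j=1)
  i=2: ✓ (rhs at j=2)
  i=3: ✓ (rhs at j=3)
  i=4: ✗ (lhs fails at k=4 before rhs at j=5)
  i=5: ✓ (rhs at j=5)
  i=6: ✓ (rhs at j=6)
  i=7: ✓ (rhs at j=7)
  i=8: ✗ (lhs fails at k=8 before rhs at j=9)
  i=9: ✓ (rhs at j=9)
  i=10: ✓ (rhs at j=10)

0, 1, 2, 3, 5, 6, 7, 9, 10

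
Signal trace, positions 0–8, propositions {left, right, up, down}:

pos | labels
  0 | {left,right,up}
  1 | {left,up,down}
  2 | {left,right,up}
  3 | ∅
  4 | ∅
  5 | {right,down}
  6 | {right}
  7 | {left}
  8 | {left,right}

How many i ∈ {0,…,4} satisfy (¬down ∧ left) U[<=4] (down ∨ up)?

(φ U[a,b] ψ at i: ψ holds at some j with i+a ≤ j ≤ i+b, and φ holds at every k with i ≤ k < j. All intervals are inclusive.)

3

Evaluate at each i in [0,4]:
  i=0: ✓ (rhs at j=0)
  i=1: ✓ (rhs at j=1)
  i=2: ✓ (rhs at j=2)
  i=3: ✗ (lhs fails at k=3 before rhs at j=5)
  i=4: ✗ (lhs fails at k=4 before rhs at j=5)
Positions where it holds: {0, 1, 2} → 3.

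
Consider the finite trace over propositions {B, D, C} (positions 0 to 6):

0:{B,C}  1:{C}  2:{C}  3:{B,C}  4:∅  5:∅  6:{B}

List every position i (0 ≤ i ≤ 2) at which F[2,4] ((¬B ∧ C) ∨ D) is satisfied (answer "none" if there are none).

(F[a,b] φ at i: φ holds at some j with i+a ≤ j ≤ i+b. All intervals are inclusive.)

Evaluate at each i in [0,2]:
  i=0: ✓ (witness j=2)
  i=1: ✗ (none in [3,5])
  i=2: ✗ (none in [4,6])

0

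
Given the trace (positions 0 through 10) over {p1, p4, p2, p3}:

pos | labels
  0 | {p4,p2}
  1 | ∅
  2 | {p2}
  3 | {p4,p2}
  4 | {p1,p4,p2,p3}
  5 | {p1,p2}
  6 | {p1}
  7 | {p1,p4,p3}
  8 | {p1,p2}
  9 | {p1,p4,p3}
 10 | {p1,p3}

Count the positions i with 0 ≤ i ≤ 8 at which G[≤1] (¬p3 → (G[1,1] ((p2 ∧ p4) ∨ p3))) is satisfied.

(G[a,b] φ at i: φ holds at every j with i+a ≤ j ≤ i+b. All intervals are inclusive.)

5

Evaluate at each i in [0,8]:
  i=0: ✗ (fails at j=0)
  i=1: ✗ (fails at j=1)
  i=2: ✓ (all of [2,3])
  i=3: ✓ (all of [3,4])
  i=4: ✗ (fails at j=5)
  i=5: ✗ (fails at j=5)
  i=6: ✓ (all of [6,7])
  i=7: ✓ (all of [7,8])
  i=8: ✓ (all of [8,9])
Positions where it holds: {2, 3, 6, 7, 8} → 5.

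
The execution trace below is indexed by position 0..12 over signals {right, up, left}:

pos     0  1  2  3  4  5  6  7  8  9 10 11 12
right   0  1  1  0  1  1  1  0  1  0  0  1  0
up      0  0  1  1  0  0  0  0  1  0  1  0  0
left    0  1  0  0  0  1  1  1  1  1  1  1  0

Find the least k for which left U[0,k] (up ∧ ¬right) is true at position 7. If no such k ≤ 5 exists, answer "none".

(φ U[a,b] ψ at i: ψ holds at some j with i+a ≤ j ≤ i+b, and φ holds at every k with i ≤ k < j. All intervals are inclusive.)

3

Need earliest j ≥ 7 with (up ∧ ¬right), and left at every k in [7,j-1].
  j=7: rhs fails.
  j=8: rhs fails.
  j=9: rhs fails.
  j=10: rhs holds; lhs holds on [7,9]. k = 3.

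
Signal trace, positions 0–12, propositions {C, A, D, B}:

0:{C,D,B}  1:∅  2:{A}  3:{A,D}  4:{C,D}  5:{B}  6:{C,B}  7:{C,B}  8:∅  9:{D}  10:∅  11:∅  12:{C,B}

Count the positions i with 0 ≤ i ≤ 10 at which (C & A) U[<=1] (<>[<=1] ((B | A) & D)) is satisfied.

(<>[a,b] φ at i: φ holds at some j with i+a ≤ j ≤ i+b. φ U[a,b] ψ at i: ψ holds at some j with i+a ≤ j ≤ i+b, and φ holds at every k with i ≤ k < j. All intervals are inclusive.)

Evaluate at each i in [0,10]:
  i=0: ✓ (rhs at j=0)
  i=1: ✗ (lhs fails at k=1 before rhs at j=2)
  i=2: ✓ (rhs at j=2)
  i=3: ✓ (rhs at j=3)
  i=4: ✗ (no rhs in [4,5])
  i=5: ✗ (no rhs in [5,6])
  i=6: ✗ (no rhs in [6,7])
  i=7: ✗ (no rhs in [7,8])
  i=8: ✗ (no rhs in [8,9])
  i=9: ✗ (no rhs in [9,10])
  i=10: ✗ (no rhs in [10,11])
Positions where it holds: {0, 2, 3} → 3.

3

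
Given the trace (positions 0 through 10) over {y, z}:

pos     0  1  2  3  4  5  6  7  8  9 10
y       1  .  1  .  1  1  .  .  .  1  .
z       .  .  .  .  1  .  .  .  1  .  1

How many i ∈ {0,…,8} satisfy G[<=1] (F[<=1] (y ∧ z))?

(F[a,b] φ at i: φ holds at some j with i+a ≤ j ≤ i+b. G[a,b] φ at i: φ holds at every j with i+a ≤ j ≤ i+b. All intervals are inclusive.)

Evaluate at each i in [0,8]:
  i=0: ✗ (fails at j=0)
  i=1: ✗ (fails at j=1)
  i=2: ✗ (fails at j=2)
  i=3: ✓ (all of [3,4])
  i=4: ✗ (fails at j=5)
  i=5: ✗ (fails at j=5)
  i=6: ✗ (fails at j=6)
  i=7: ✗ (fails at j=7)
  i=8: ✗ (fails at j=8)
Positions where it holds: {3} → 1.

1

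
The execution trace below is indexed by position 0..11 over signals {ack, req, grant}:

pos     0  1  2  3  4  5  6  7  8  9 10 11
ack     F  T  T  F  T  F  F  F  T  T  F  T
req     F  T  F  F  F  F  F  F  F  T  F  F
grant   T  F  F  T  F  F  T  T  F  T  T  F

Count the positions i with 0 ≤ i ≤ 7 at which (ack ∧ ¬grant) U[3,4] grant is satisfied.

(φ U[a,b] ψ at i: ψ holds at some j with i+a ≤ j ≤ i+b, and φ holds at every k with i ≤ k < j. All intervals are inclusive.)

Evaluate at each i in [0,7]:
  i=0: ✗ (lhs fails at k=0 before rhs at j=3)
  i=1: ✗ (no rhs in [4,5])
  i=2: ✗ (lhs fails at k=3 before rhs at j=6)
  i=3: ✗ (lhs fails at k=3 before rhs at j=6)
  i=4: ✗ (lhs fails at k=5 before rhs at j=7)
  i=5: ✗ (lhs fails at k=5 before rhs at j=9)
  i=6: ✗ (lhs fails at k=6 before rhs at j=9)
  i=7: ✗ (lhs fails at k=7 before rhs at j=10)
Positions where it holds: {} → 0.

0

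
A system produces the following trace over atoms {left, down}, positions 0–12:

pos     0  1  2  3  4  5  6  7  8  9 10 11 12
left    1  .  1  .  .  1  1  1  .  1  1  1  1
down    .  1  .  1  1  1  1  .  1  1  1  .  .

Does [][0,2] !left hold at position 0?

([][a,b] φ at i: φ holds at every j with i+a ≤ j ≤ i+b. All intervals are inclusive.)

Check !left at every j in [0,2]:
  j=0: false
  j=1: true
  j=2: false
Fails at j=0 → formula fails.

False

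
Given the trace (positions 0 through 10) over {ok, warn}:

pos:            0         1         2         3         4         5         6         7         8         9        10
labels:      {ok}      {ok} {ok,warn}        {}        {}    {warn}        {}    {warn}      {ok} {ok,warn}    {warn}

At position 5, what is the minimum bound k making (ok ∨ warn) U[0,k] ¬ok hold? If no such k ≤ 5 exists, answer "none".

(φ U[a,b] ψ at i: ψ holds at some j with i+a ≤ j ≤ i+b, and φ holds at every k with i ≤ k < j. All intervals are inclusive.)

0

Need earliest j ≥ 5 with ¬ok, and (ok ∨ warn) at every k in [5,j-1].
  j=5: rhs holds (empty prefix). k = 0.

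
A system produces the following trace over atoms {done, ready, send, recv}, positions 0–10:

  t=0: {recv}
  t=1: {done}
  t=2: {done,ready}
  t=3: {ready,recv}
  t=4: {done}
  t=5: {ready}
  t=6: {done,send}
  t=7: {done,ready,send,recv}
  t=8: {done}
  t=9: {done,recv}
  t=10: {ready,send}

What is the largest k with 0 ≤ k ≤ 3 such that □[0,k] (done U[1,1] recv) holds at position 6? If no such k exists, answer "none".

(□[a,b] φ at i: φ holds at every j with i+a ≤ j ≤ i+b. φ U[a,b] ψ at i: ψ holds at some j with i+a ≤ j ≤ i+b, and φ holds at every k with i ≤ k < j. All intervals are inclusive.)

(done U[1,1] recv) must hold from j=6 onward; find where it first fails.
  j=6: holds
  j=7: fails
Holds on [6,6], so largest k = 0.

0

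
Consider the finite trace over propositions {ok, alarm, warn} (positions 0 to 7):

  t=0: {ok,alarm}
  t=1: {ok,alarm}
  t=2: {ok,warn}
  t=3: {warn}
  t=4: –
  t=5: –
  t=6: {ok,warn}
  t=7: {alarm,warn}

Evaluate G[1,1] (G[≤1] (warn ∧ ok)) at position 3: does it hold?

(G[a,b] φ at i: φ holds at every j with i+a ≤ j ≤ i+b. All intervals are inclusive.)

False

Check G[≤1] (warn ∧ ok) at every j in [4,4]:
  j=4: fails at 4
Fails at j=4 → formula fails.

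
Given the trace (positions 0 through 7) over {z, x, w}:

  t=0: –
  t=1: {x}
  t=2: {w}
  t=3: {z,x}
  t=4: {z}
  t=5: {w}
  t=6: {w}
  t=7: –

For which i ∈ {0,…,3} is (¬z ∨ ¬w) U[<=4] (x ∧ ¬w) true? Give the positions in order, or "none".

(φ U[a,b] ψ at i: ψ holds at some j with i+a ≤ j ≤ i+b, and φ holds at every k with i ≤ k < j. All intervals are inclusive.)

0, 1, 2, 3

Evaluate at each i in [0,3]:
  i=0: ✓ (rhs at j=1; lhs holds on [0,0])
  i=1: ✓ (rhs at j=1)
  i=2: ✓ (rhs at j=3; lhs holds on [2,2])
  i=3: ✓ (rhs at j=3)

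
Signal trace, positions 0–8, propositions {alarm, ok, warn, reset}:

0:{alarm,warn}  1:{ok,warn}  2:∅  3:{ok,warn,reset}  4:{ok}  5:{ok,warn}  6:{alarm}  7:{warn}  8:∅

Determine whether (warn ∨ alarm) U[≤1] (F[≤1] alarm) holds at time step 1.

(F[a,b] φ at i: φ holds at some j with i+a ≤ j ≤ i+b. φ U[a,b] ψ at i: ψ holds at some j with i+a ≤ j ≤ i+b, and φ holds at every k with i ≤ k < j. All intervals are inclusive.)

Need some j in [1,2] with F[≤1] alarm, and (warn ∨ alarm) at every k in [1,j-1].
  j=1: F[≤1] alarm — fails (none in [1,2]).
  j=2: F[≤1] alarm — fails (none in [2,3]).
No j in the window works → until fails.

False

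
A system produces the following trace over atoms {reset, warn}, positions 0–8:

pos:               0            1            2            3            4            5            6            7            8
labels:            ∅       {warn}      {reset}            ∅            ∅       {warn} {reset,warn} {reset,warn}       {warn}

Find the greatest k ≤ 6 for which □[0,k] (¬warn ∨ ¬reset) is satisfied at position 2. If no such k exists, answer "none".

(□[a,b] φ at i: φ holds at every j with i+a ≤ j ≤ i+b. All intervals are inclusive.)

(¬warn ∨ ¬reset) must hold from j=2 onward; find where it first fails.
  j=2: holds
  j=3: holds
  j=4: holds
  j=5: holds
  j=6: fails
Holds on [2,5], so largest k = 3.

3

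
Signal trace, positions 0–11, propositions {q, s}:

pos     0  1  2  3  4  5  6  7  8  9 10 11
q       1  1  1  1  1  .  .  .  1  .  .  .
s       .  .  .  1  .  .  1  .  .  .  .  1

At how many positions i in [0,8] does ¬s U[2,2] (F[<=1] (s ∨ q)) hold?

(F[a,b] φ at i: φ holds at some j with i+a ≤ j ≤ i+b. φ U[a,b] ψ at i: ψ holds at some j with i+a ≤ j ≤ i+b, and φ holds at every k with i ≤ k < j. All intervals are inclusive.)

4

Evaluate at each i in [0,8]:
  i=0: ✓ (rhs at j=2; lhs holds on [0,1])
  i=1: ✓ (rhs at j=3; lhs holds on [1,2])
  i=2: ✗ (lhs fails at k=3 before rhs at j=4)
  i=3: ✗ (lhs fails at k=3 before rhs at j=5)
  i=4: ✓ (rhs at j=6; lhs holds on [4,5])
  i=5: ✗ (lhs fails at k=6 before rhs at j=7)
  i=6: ✗ (lhs fails at k=6 before rhs at j=8)
  i=7: ✗ (no rhs in [9,9])
  i=8: ✓ (rhs at j=10; lhs holds on [8,9])
Positions where it holds: {0, 1, 4, 8} → 4.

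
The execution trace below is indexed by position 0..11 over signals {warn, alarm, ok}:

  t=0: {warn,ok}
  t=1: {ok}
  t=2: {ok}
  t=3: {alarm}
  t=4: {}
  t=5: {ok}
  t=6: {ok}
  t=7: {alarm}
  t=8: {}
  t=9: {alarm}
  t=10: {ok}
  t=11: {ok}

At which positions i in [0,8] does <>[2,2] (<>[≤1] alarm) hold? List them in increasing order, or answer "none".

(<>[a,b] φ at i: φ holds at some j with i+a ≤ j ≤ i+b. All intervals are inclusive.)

0, 1, 4, 5, 6, 7

Evaluate at each i in [0,8]:
  i=0: ✓ (witness j=2)
  i=1: ✓ (witness j=3)
  i=2: ✗ (none in [4,4])
  i=3: ✗ (none in [5,5])
  i=4: ✓ (witness j=6)
  i=5: ✓ (witness j=7)
  i=6: ✓ (witness j=8)
  i=7: ✓ (witness j=9)
  i=8: ✗ (none in [10,10])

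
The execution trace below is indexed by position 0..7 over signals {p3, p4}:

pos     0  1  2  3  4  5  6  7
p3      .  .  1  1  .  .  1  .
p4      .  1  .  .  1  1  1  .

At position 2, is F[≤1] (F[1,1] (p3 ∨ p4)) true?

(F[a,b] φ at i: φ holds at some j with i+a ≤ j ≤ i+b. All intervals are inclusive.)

Check F[1,1] (p3 ∨ p4) at each j in [2,3]:
  j=2: holds (witness at 3)
  j=3: holds (witness at 4)
Found at j=2 → formula holds.

True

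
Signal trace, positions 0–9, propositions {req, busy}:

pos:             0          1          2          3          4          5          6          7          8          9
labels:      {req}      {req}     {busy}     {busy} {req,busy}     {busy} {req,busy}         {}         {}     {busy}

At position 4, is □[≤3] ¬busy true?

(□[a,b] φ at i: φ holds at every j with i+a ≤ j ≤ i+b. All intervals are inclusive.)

No

Check ¬busy at every j in [4,7]:
  j=4: false
  j=5: false
  j=6: false
  j=7: true
Fails at j=4 → formula fails.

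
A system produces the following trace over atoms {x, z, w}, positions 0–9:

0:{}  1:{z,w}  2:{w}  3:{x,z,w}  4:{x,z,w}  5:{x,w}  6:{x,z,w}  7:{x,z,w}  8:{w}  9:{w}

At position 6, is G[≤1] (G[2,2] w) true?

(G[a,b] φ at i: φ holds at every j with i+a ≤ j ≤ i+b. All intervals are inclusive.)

Check G[2,2] w at every j in [6,7]:
  j=6: holds on [8,8]
  j=7: holds on [9,9]
All positions satisfy it → formula holds.

Holds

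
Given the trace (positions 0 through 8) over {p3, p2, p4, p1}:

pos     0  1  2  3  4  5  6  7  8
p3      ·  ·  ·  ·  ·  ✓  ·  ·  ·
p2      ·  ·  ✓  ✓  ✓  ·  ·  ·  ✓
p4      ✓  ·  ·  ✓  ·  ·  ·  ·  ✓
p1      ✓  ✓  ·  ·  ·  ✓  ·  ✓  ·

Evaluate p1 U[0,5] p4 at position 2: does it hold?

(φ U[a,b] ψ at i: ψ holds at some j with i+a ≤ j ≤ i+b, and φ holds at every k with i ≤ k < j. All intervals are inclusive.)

False

Need some j in [2,7] with p4, and p1 at every k in [2,j-1].
  j=2: p4 false.
  j=3: p4 holds, but p1 fails at k=2 → not this j.
  j=4: p4 false.
  j=5: p4 false.
  j=6: p4 false.
  j=7: p4 false.
No j in the window works → until fails.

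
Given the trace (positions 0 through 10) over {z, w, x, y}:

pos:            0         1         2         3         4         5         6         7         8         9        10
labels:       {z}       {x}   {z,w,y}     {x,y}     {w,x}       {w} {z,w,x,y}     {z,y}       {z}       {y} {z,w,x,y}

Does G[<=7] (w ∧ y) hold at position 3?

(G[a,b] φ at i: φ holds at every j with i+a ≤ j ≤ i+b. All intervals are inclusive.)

Check (w ∧ y) at every j in [3,10]:
  j=3: false
  j=4: false
  j=5: false
  j=6: true
  j=7: false
  j=8: false
  j=9: false
  j=10: true
Fails at j=3 → formula fails.

Does not hold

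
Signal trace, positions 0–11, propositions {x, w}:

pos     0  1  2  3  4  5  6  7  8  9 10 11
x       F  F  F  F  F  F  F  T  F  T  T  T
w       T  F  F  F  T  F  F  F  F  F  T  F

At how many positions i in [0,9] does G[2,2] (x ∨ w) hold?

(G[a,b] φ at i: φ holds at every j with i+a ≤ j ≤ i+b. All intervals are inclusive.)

Evaluate at each i in [0,9]:
  i=0: ✗ (fails at j=2)
  i=1: ✗ (fails at j=3)
  i=2: ✓ (all of [4,4])
  i=3: ✗ (fails at j=5)
  i=4: ✗ (fails at j=6)
  i=5: ✓ (all of [7,7])
  i=6: ✗ (fails at j=8)
  i=7: ✓ (all of [9,9])
  i=8: ✓ (all of [10,10])
  i=9: ✓ (all of [11,11])
Positions where it holds: {2, 5, 7, 8, 9} → 5.

5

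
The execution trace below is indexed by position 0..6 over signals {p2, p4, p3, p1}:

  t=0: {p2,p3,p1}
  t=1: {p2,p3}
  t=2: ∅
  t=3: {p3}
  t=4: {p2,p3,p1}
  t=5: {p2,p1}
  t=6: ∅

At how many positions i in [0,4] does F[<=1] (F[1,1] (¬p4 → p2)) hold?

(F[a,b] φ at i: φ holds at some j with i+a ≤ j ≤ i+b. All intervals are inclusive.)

Evaluate at each i in [0,4]:
  i=0: ✓ (witness j=0)
  i=1: ✗ (none in [1,2])
  i=2: ✓ (witness j=3)
  i=3: ✓ (witness j=3)
  i=4: ✓ (witness j=4)
Positions where it holds: {0, 2, 3, 4} → 4.

4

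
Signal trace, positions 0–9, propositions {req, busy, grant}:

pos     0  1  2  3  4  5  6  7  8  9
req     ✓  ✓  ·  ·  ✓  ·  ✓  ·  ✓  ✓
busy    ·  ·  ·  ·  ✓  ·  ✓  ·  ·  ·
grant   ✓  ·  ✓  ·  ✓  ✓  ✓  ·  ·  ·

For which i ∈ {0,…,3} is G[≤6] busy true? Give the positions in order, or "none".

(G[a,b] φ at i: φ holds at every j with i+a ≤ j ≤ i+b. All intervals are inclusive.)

Evaluate at each i in [0,3]:
  i=0: ✗ (fails at j=0)
  i=1: ✗ (fails at j=1)
  i=2: ✗ (fails at j=2)
  i=3: ✗ (fails at j=3)

none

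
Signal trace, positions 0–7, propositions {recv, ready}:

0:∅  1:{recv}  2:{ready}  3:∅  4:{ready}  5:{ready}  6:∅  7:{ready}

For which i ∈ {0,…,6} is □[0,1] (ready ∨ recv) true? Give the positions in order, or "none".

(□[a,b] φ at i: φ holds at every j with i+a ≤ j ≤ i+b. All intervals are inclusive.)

1, 4

Evaluate at each i in [0,6]:
  i=0: ✗ (fails at j=0)
  i=1: ✓ (all of [1,2])
  i=2: ✗ (fails at j=3)
  i=3: ✗ (fails at j=3)
  i=4: ✓ (all of [4,5])
  i=5: ✗ (fails at j=6)
  i=6: ✗ (fails at j=6)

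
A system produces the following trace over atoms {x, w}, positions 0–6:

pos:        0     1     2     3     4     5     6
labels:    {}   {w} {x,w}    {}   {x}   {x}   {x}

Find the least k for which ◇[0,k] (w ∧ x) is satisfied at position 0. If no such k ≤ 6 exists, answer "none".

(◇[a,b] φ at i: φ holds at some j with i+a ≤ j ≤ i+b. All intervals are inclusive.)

2

Scan j = 0,1,… for (w ∧ x):
  j=0: fails
  j=1: fails
  j=2: holds
First hit at j=2, so smallest k = 2-0 = 2.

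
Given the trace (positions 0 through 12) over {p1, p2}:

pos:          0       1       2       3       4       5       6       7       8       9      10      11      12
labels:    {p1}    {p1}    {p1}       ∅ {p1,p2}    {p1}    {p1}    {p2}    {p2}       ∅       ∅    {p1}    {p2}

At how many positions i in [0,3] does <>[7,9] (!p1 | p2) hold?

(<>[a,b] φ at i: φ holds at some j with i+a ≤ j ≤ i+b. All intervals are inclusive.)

Evaluate at each i in [0,3]:
  i=0: ✓ (witness j=7)
  i=1: ✓ (witness j=8)
  i=2: ✓ (witness j=9)
  i=3: ✓ (witness j=10)
Positions where it holds: {0, 1, 2, 3} → 4.

4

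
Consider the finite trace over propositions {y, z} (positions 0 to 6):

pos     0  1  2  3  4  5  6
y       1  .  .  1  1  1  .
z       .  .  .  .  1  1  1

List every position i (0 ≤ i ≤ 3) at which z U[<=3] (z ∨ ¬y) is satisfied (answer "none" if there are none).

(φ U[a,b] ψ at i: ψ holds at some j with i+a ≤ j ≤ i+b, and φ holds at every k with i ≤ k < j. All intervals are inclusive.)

1, 2

Evaluate at each i in [0,3]:
  i=0: ✗ (lhs fails at k=0 before rhs at j=1)
  i=1: ✓ (rhs at j=1)
  i=2: ✓ (rhs at j=2)
  i=3: ✗ (lhs fails at k=3 before rhs at j=4)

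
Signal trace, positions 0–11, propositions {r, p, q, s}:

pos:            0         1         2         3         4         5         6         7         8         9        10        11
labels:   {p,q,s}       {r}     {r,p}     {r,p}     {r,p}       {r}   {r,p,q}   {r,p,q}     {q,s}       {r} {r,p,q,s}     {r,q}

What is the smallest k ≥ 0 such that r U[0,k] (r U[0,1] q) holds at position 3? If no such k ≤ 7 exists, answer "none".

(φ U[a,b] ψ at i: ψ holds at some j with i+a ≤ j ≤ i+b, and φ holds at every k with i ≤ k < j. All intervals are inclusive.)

2

Need earliest j ≥ 3 with (r U[0,1] q), and r at every k in [3,j-1].
  j=3: rhs fails.
  j=4: rhs fails.
  j=5: rhs holds; lhs holds on [3,4]. k = 2.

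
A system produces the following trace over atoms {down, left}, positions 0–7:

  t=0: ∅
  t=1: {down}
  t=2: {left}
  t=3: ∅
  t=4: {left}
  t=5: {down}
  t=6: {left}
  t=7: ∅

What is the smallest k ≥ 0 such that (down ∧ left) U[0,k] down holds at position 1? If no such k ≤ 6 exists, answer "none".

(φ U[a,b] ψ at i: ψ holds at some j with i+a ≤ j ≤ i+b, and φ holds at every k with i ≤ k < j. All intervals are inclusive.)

Need earliest j ≥ 1 with down, and (down ∧ left) at every k in [1,j-1].
  j=1: rhs holds (empty prefix). k = 0.

0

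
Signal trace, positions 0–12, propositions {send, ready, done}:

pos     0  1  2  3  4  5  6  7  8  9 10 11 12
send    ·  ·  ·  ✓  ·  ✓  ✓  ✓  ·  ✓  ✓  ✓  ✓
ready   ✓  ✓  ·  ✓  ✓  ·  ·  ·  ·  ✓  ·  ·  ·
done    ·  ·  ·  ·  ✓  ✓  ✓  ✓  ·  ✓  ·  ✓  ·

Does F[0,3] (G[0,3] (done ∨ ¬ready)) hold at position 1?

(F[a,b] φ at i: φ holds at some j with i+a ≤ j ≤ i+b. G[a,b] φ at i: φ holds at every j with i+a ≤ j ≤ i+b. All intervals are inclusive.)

True

Check G[0,3] (done ∨ ¬ready) at each j in [1,4]:
  j=1: fails at 1
  j=2: fails at 3
  j=3: fails at 3
  j=4: holds on [4,7]
Found at j=4 → formula holds.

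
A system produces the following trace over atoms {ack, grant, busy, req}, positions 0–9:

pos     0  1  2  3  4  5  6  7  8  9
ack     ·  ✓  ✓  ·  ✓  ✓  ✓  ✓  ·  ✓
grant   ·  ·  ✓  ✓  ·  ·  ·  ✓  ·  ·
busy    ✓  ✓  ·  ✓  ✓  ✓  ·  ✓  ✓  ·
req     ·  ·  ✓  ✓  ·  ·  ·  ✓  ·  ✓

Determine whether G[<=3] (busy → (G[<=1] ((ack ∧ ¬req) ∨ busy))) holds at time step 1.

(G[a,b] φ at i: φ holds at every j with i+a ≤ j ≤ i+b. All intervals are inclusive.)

False

Check (busy → (G[<=1] ((ack ∧ ¬req) ∨ busy))) at every j in [1,4]:
  j=1: antecedent true; consequent fails at 2 → ✗
  j=2: antecedent false → ✓
  j=3: antecedent true; consequent holds on [3,4] → ✓
  j=4: antecedent true; consequent holds on [4,5] → ✓
Fails at j=1 → formula fails.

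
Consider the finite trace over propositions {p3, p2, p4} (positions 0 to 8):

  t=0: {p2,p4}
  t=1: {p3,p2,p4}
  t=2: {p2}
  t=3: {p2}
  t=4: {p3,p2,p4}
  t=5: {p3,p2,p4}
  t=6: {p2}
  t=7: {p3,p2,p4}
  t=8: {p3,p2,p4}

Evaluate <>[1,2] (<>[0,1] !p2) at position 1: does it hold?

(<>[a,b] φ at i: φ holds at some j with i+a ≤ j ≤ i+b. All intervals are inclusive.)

No

Check <>[0,1] !p2 at each j in [2,3]:
  j=2: fails (none in [2,3])
  j=3: fails (none in [3,4])
No position in the window satisfies it → formula fails.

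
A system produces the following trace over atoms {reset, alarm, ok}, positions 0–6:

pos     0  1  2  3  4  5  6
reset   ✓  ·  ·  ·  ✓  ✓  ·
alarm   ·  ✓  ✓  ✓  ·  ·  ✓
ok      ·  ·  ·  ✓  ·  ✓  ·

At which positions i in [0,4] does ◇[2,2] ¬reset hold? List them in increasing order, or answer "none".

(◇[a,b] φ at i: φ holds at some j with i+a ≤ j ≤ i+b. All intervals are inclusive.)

0, 1, 4

Evaluate at each i in [0,4]:
  i=0: ✓ (witness j=2)
  i=1: ✓ (witness j=3)
  i=2: ✗ (none in [4,4])
  i=3: ✗ (none in [5,5])
  i=4: ✓ (witness j=6)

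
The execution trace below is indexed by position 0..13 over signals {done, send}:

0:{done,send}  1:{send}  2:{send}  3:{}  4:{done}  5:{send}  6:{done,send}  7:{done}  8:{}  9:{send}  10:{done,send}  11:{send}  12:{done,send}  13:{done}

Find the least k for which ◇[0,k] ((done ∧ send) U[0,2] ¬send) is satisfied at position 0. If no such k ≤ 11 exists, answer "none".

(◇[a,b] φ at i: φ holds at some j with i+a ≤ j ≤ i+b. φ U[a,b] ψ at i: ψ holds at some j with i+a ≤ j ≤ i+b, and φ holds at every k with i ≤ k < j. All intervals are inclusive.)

3

Scan j = 0,1,… for ((done ∧ send) U[0,2] ¬send):
  j=0: fails
  j=1: fails
  j=2: fails
  j=3: holds
First hit at j=3, so smallest k = 3-0 = 3.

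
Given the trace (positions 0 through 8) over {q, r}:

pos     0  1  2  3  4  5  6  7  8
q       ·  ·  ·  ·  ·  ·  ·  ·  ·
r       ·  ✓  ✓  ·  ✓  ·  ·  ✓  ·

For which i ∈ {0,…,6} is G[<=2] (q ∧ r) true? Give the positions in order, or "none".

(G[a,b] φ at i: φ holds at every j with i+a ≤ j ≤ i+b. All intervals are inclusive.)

Evaluate at each i in [0,6]:
  i=0: ✗ (fails at j=0)
  i=1: ✗ (fails at j=1)
  i=2: ✗ (fails at j=2)
  i=3: ✗ (fails at j=3)
  i=4: ✗ (fails at j=4)
  i=5: ✗ (fails at j=5)
  i=6: ✗ (fails at j=6)

none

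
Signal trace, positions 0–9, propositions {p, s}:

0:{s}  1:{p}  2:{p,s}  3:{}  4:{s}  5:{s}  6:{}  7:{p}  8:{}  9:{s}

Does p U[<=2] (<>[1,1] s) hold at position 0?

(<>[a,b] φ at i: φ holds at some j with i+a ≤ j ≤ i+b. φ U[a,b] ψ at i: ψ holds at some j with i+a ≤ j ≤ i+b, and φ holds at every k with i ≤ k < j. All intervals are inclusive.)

Need some j in [0,2] with <>[1,1] s, and p at every k in [0,j-1].
  j=0: <>[1,1] s — fails (none in [1,1]).
  j=1: <>[1,1] s holds, but p fails at k=0 → not this j.
  j=2: <>[1,1] s — fails (none in [3,3]).
No j in the window works → until fails.

False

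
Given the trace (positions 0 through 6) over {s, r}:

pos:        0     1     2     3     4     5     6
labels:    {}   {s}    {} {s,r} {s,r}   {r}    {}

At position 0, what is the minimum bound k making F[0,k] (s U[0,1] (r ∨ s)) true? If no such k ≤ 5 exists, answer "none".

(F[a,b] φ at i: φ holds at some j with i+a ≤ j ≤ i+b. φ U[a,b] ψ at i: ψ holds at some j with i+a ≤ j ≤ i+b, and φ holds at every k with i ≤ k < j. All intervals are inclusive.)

1

Scan j = 0,1,… for (s U[0,1] (r ∨ s)):
  j=0: fails
  j=1: holds
First hit at j=1, so smallest k = 1-0 = 1.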